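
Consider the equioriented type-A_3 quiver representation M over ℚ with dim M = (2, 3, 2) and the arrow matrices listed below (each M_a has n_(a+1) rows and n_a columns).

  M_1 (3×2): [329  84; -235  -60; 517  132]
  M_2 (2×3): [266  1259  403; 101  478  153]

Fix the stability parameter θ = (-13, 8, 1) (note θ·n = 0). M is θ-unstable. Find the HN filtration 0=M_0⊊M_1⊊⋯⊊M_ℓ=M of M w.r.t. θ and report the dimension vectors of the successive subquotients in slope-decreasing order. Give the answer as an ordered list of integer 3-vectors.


Interval decomposition of M: I[1,1], I[1,2], I[2,3]^2.
HN type (ℓ=3): μ^(1)=8; μ^(2)=9/2; μ^(3)=-13

((0, 1, 0); (0, 2, 2); (2, 0, 0))


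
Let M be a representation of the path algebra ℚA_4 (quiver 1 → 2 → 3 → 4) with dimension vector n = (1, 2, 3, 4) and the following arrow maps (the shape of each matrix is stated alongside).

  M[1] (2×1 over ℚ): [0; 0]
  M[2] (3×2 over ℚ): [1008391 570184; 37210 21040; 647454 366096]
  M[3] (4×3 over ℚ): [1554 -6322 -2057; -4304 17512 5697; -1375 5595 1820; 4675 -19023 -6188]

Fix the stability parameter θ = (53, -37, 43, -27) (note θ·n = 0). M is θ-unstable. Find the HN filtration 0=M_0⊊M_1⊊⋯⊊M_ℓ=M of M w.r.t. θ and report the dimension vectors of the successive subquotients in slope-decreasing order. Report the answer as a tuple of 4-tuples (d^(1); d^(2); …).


Via rank(M_{q-1}∘⋯∘M_p): M ≅ I[1,1], I[2,2], I[2,4], I[3,3], I[3,4], I[4,4]^2.
μ_θ-semistable layers: μ^(1)=53; μ^(2)=43; μ^(3)=8; μ^(4)=-27; μ^(5)=-37

((1, 0, 0, 0); (0, 0, 1, 0); (0, 0, 2, 2); (0, 0, 0, 2); (0, 2, 0, 0))


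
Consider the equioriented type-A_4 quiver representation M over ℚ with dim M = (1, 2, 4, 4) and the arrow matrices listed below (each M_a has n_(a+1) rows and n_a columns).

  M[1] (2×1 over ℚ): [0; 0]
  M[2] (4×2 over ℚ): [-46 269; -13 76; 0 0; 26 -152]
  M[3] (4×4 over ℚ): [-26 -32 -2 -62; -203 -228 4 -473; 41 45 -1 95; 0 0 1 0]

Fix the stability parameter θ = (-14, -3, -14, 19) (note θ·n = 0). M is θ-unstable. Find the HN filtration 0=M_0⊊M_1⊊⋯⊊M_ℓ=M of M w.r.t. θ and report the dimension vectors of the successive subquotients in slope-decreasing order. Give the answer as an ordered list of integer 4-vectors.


Via rank(M_{q-1}∘⋯∘M_p): M ≅ I[1,1], I[2,4]^2, I[3,3], I[3,4], I[4,4].
μ_θ-semistable layers: μ^(1)=19; μ^(2)=-17/2; μ^(3)=-14

((0, 0, 0, 4); (0, 2, 2, 0); (1, 0, 2, 0))


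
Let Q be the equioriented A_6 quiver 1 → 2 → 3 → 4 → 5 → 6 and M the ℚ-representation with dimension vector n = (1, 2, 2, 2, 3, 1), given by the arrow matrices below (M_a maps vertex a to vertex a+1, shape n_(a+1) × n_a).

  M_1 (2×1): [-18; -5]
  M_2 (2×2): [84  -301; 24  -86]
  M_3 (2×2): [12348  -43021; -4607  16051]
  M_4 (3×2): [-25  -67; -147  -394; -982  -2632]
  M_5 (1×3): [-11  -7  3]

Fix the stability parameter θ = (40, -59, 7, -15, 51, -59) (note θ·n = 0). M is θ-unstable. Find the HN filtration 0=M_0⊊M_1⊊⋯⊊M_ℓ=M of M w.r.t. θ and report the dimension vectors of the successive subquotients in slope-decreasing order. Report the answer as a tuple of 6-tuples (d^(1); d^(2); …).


Via rank(M_{q-1}∘⋯∘M_p): M ≅ I[1,6], I[2,2], I[3,5], I[5,5].
μ_θ-semistable layers: μ^(1)=51; μ^(2)=-4; μ^(3)=-19/2; μ^(4)=-59

((0, 0, 0, 0, 2, 0); (0, 0, 2, 2, 1, 1); (1, 1, 0, 0, 0, 0); (0, 1, 0, 0, 0, 0))


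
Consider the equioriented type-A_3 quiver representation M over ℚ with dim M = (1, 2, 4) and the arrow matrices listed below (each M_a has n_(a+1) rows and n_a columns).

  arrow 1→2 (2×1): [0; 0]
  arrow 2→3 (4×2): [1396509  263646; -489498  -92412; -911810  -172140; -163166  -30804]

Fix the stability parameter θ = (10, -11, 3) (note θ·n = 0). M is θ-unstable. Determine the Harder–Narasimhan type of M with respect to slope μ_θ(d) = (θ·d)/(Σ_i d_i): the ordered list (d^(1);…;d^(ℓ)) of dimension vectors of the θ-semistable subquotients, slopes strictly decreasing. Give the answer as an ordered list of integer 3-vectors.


Barcode: M ≅ I[1,1], I[2,2], I[2,3], I[3,3]^3. HN layers by μ_θ (3 steps, strictly decreasing):
  μ^(1)=10; μ^(2)=3; μ^(3)=-11

((1, 0, 0); (0, 0, 4); (0, 2, 0))


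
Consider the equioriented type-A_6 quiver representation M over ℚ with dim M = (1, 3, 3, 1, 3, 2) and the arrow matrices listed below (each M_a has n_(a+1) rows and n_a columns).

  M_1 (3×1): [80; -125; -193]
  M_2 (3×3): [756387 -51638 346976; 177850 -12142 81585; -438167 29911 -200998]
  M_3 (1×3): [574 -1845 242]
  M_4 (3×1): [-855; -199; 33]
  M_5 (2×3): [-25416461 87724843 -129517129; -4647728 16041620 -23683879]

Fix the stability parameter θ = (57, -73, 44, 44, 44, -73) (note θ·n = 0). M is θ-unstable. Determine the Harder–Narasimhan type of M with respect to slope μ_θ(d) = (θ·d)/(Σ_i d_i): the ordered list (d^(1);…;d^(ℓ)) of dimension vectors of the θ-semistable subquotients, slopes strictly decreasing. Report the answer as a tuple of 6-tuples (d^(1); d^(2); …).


Interval decomposition of M: I[1,6], I[2,3]^2, I[5,5], I[5,6].
HN type (ℓ=5): μ^(1)=44; μ^(2)=59/4; μ^(3)=-8; μ^(4)=-29/2; μ^(5)=-73

((0, 0, 2, 0, 1, 0); (0, 0, 1, 1, 1, 1); (1, 1, 0, 0, 0, 0); (0, 0, 0, 0, 1, 1); (0, 2, 0, 0, 0, 0))


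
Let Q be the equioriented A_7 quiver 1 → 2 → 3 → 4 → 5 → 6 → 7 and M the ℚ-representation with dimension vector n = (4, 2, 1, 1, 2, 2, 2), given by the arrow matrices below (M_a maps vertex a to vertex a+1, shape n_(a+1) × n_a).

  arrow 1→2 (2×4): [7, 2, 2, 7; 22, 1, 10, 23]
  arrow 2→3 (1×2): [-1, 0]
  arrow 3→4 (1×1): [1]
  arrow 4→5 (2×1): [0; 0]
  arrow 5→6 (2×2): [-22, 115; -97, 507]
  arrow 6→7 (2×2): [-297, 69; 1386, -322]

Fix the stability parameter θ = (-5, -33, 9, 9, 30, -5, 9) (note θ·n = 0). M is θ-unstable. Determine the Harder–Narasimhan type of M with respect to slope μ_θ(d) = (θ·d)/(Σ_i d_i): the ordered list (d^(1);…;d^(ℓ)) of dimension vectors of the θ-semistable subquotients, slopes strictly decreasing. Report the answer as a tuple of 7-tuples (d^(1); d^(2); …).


Barcode: M ≅ I[1,1]^2, I[1,2], I[1,4], I[5,6], I[5,7], I[7,7]. HN layers by μ_θ (5 steps, strictly decreasing):
  μ^(1)=25/2; μ^(2)=34/3; μ^(3)=9; μ^(4)=-5; μ^(5)=-19

((0, 0, 0, 0, 1, 1, 0); (0, 0, 0, 0, 1, 1, 1); (0, 0, 1, 1, 0, 0, 1); (2, 0, 0, 0, 0, 0, 0); (2, 2, 0, 0, 0, 0, 0))


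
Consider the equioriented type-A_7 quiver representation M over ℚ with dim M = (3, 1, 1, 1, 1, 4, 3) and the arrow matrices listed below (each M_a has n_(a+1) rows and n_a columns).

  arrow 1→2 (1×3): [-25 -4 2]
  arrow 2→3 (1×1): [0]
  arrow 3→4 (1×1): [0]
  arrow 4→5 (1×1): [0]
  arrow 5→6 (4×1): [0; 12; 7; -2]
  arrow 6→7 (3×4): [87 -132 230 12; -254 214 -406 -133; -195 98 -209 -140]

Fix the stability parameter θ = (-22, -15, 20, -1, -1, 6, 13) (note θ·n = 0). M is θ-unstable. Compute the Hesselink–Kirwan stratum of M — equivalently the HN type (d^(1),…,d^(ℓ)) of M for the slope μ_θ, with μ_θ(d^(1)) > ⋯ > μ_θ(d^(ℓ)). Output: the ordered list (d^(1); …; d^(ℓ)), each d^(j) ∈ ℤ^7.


Via rank(M_{q-1}∘⋯∘M_p): M ≅ I[1,1]^2, I[1,2], I[3,3], I[4,4], I[5,7], I[6,6], I[6,7]^2.
μ_θ-semistable layers: μ^(1)=20; μ^(2)=13; μ^(3)=6; μ^(4)=-1; μ^(5)=-15; μ^(6)=-22

((0, 0, 1, 0, 0, 0, 0); (0, 0, 0, 0, 0, 0, 3); (0, 0, 0, 0, 0, 4, 0); (0, 0, 0, 1, 1, 0, 0); (0, 1, 0, 0, 0, 0, 0); (3, 0, 0, 0, 0, 0, 0))


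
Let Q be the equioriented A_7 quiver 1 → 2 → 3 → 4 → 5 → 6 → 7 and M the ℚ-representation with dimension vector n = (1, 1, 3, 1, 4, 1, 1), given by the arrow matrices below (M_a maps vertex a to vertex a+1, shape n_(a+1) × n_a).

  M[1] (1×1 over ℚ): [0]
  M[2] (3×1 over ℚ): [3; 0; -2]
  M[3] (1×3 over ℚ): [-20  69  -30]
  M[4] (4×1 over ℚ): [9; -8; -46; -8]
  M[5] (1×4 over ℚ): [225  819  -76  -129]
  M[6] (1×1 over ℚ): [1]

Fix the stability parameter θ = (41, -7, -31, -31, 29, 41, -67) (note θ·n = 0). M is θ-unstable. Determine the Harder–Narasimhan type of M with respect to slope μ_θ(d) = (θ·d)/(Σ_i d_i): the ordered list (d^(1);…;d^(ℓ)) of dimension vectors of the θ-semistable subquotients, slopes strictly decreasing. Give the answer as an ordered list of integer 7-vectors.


Interval decomposition of M: I[1,1], I[2,3], I[3,3], I[3,7], I[5,5]^3.
HN type (ℓ=5): μ^(1)=41; μ^(2)=29; μ^(3)=1; μ^(4)=-19; μ^(5)=-31

((1, 0, 0, 0, 0, 0, 0); (0, 0, 0, 0, 3, 0, 0); (0, 0, 0, 0, 1, 1, 1); (0, 1, 1, 0, 0, 0, 0); (0, 0, 2, 1, 0, 0, 0))


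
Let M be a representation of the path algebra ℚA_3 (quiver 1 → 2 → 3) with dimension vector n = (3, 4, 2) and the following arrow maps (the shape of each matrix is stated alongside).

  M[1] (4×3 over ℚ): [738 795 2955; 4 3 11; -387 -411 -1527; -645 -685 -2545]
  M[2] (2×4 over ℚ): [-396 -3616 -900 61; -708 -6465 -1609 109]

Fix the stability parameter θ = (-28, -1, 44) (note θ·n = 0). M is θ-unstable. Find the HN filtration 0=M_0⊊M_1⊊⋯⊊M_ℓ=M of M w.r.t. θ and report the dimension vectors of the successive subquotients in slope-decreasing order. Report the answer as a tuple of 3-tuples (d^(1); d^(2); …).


Interval decomposition of M: I[1,1], I[1,3]^2, I[2,2]^2.
HN type (ℓ=3): μ^(1)=44; μ^(2)=-1; μ^(3)=-28

((0, 0, 2); (0, 4, 0); (3, 0, 0))


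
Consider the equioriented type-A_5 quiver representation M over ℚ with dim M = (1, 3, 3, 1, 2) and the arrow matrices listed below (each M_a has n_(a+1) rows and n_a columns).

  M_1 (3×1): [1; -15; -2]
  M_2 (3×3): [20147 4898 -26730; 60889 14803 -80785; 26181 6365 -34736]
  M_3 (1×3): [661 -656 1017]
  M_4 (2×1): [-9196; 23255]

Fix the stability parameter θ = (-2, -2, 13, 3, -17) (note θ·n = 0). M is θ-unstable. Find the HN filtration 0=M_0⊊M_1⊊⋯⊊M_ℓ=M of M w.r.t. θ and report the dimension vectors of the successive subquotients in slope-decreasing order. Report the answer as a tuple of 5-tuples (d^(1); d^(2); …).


Barcode: M ≅ I[1,5], I[2,3]^2, I[5,5]. HN layers by μ_θ (4 steps, strictly decreasing):
  μ^(1)=13; μ^(2)=-1/3; μ^(3)=-2; μ^(4)=-17

((0, 0, 2, 0, 0); (0, 0, 1, 1, 1); (1, 3, 0, 0, 0); (0, 0, 0, 0, 1))


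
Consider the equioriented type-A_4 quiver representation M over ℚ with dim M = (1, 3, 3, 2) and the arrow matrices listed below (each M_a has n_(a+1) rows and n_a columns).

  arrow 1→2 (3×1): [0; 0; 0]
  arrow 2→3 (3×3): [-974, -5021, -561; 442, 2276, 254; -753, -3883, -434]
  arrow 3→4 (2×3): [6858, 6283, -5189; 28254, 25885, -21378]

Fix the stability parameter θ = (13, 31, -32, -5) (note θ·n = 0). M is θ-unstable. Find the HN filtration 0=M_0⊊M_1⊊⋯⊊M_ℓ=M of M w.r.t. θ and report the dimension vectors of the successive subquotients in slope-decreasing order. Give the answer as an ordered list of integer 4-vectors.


Via rank(M_{q-1}∘⋯∘M_p): M ≅ I[1,1], I[2,2], I[2,4]^2, I[3,3].
μ_θ-semistable layers: μ^(1)=31; μ^(2)=13; μ^(3)=-2; μ^(4)=-32

((0, 1, 0, 0); (1, 0, 0, 0); (0, 2, 2, 2); (0, 0, 1, 0))


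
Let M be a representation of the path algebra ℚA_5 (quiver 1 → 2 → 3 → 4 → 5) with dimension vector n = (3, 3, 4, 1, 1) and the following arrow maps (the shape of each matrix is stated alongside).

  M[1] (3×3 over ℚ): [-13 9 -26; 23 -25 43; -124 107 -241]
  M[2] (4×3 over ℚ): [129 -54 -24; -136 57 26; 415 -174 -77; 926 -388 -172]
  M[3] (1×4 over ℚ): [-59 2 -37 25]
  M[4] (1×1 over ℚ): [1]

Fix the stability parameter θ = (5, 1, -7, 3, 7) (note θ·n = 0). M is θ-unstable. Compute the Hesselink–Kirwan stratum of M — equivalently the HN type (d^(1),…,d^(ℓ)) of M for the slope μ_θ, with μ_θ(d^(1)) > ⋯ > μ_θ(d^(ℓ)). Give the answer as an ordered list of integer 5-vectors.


Via rank(M_{q-1}∘⋯∘M_p): M ≅ I[1,3]^2, I[1,5], I[3,3].
μ_θ-semistable layers: μ^(1)=7; μ^(2)=3; μ^(3)=-1/3; μ^(4)=-7

((0, 0, 0, 0, 1); (0, 0, 0, 1, 0); (3, 3, 3, 0, 0); (0, 0, 1, 0, 0))


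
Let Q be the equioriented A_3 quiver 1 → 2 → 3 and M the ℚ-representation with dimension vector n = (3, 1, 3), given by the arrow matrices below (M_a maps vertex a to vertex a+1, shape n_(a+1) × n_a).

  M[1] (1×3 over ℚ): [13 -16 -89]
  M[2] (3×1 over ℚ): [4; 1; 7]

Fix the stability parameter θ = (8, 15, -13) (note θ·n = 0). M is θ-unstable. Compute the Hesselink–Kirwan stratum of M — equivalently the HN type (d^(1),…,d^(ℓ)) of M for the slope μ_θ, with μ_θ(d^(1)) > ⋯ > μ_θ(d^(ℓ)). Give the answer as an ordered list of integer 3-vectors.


Interval decomposition of M: I[1,1]^2, I[1,3], I[3,3]^2.
HN type (ℓ=3): μ^(1)=8; μ^(2)=10/3; μ^(3)=-13

((2, 0, 0); (1, 1, 1); (0, 0, 2))


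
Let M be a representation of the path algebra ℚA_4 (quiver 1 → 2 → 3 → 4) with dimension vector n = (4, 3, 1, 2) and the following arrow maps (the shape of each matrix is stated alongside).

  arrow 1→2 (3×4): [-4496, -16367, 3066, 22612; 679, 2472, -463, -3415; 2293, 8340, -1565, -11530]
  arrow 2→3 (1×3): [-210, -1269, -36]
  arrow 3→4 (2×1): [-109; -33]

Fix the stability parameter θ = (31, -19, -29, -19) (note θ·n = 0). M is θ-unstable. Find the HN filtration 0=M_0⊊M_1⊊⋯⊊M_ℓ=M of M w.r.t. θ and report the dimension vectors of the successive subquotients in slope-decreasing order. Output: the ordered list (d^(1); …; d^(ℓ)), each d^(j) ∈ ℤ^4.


Interval decomposition of M: I[1,1], I[1,2]^2, I[1,4], I[4,4].
HN type (ℓ=4): μ^(1)=31; μ^(2)=6; μ^(3)=-9; μ^(4)=-19

((1, 0, 0, 0); (2, 2, 0, 0); (1, 1, 1, 1); (0, 0, 0, 1))


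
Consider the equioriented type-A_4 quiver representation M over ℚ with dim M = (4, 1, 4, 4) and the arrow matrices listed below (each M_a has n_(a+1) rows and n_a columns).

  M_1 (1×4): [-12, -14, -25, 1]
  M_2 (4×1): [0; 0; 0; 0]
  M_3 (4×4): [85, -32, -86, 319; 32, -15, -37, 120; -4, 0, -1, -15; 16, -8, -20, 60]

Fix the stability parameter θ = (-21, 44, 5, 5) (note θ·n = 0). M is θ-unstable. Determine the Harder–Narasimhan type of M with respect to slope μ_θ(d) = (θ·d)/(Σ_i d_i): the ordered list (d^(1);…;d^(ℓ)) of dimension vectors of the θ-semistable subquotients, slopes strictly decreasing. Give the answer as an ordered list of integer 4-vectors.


Barcode: M ≅ I[1,1]^3, I[1,2], I[3,3], I[3,4]^3, I[4,4]. HN layers by μ_θ (3 steps, strictly decreasing):
  μ^(1)=44; μ^(2)=5; μ^(3)=-21

((0, 1, 0, 0); (0, 0, 4, 4); (4, 0, 0, 0))


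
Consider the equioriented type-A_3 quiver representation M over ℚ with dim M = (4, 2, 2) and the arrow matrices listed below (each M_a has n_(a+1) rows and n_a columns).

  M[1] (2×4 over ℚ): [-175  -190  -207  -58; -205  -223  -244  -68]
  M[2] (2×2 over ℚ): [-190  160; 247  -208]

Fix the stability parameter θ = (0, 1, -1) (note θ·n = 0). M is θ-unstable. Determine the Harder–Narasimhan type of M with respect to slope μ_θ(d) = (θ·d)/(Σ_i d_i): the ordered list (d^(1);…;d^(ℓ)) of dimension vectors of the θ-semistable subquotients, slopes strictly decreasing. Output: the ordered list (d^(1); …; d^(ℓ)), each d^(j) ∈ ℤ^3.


Via rank(M_{q-1}∘⋯∘M_p): M ≅ I[1,1]^2, I[1,2], I[1,3], I[3,3].
μ_θ-semistable layers: μ^(1)=1; μ^(2)=0; μ^(3)=-1

((0, 1, 0); (4, 1, 1); (0, 0, 1))


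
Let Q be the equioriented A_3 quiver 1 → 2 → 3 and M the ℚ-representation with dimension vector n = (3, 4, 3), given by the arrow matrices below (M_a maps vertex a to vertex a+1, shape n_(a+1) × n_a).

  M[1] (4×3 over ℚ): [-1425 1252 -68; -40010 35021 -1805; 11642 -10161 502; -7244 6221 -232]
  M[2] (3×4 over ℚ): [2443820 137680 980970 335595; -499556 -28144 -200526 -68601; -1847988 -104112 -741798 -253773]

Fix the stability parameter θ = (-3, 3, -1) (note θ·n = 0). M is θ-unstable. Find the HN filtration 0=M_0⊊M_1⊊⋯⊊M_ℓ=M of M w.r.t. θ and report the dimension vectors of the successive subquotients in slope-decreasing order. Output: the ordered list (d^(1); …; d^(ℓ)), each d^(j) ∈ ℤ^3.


Barcode: M ≅ I[1,2]^2, I[1,3], I[2,2], I[3,3]^2. HN layers by μ_θ (4 steps, strictly decreasing):
  μ^(1)=3; μ^(2)=1; μ^(3)=-1; μ^(4)=-3

((0, 3, 0); (0, 1, 1); (0, 0, 2); (3, 0, 0))


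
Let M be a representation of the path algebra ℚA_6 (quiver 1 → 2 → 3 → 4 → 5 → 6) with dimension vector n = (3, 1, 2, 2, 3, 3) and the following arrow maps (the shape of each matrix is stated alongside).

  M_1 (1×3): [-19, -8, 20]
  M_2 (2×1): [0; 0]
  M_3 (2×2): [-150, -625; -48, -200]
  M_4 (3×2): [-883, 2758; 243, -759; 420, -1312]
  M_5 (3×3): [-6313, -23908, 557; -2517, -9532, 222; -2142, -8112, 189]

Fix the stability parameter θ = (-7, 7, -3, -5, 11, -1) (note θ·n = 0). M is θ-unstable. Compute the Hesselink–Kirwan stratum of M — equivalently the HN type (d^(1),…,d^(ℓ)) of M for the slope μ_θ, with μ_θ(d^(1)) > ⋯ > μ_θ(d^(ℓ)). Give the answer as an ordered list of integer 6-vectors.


Interval decomposition of M: I[1,1]^2, I[1,2], I[3,3], I[3,6], I[4,5], I[5,6], I[6,6].
HN type (ℓ=8): μ^(1)=11; μ^(2)=7; μ^(3)=5; μ^(4)=-1; μ^(5)=-3; μ^(6)=-4; μ^(7)=-5; μ^(8)=-7

((0, 0, 0, 0, 1, 0); (0, 1, 0, 0, 0, 0); (0, 0, 0, 0, 2, 2); (0, 0, 0, 0, 0, 1); (0, 0, 1, 0, 0, 0); (0, 0, 1, 1, 0, 0); (0, 0, 0, 1, 0, 0); (3, 0, 0, 0, 0, 0))


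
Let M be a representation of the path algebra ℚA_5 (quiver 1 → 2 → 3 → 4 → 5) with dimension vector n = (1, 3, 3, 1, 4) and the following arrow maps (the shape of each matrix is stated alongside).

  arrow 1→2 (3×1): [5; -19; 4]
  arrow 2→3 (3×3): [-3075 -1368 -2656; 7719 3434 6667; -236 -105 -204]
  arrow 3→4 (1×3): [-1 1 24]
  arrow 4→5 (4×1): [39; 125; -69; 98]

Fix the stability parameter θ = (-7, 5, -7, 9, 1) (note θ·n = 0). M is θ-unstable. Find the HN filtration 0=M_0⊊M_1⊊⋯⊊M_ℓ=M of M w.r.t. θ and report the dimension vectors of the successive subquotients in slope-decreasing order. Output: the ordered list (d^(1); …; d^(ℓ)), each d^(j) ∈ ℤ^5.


Via rank(M_{q-1}∘⋯∘M_p): M ≅ I[1,3], I[2,3], I[2,5], I[5,5]^3.
μ_θ-semistable layers: μ^(1)=5; μ^(2)=1; μ^(3)=-1; μ^(4)=-7

((0, 0, 0, 1, 1); (0, 0, 0, 0, 3); (0, 3, 3, 0, 0); (1, 0, 0, 0, 0))


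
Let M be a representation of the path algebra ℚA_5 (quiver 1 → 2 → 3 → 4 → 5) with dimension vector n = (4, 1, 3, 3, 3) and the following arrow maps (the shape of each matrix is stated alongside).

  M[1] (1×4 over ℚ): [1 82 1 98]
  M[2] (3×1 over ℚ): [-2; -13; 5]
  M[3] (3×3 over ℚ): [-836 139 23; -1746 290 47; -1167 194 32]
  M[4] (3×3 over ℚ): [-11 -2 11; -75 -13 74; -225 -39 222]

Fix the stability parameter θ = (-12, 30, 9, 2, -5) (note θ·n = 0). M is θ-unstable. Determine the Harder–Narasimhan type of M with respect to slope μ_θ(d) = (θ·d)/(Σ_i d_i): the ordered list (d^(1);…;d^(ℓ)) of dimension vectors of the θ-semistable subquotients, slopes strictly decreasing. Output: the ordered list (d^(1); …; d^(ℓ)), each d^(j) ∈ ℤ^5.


Barcode: M ≅ I[1,1]^3, I[1,5], I[3,4], I[3,5], I[5,5]. HN layers by μ_θ (5 steps, strictly decreasing):
  μ^(1)=9; μ^(2)=11/2; μ^(3)=2; μ^(4)=-5; μ^(5)=-12

((0, 1, 1, 1, 1); (0, 0, 1, 1, 0); (0, 0, 1, 1, 1); (0, 0, 0, 0, 1); (4, 0, 0, 0, 0))


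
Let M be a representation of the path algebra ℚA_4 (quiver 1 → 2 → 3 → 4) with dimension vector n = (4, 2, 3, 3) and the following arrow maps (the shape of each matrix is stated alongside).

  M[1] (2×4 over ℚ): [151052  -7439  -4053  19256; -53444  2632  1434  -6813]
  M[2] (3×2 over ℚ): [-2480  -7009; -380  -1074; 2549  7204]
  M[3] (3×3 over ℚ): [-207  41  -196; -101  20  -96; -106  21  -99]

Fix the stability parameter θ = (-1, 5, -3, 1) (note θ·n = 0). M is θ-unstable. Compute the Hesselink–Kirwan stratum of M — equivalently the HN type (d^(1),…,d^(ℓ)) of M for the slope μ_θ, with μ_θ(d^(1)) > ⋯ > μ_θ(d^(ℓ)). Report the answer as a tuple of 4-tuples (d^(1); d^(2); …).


Barcode: M ≅ I[1,1]^2, I[1,4]^2, I[3,4]. HN layers by μ_θ (3 steps, strictly decreasing):
  μ^(1)=1; μ^(2)=-1; μ^(3)=-3

((0, 2, 2, 3); (4, 0, 0, 0); (0, 0, 1, 0))


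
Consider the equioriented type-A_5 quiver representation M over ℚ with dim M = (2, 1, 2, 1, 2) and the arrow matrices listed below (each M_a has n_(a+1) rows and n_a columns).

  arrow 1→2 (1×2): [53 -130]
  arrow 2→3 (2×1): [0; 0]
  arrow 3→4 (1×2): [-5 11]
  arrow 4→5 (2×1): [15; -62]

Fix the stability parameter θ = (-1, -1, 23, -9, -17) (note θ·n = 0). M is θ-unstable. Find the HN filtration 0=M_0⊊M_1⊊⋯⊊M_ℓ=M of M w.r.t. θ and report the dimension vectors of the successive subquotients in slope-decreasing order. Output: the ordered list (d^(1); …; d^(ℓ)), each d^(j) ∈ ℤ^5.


Interval decomposition of M: I[1,1], I[1,2], I[3,3], I[3,5], I[5,5].
HN type (ℓ=3): μ^(1)=23; μ^(2)=-1; μ^(3)=-17

((0, 0, 1, 0, 0); (2, 1, 1, 1, 1); (0, 0, 0, 0, 1))


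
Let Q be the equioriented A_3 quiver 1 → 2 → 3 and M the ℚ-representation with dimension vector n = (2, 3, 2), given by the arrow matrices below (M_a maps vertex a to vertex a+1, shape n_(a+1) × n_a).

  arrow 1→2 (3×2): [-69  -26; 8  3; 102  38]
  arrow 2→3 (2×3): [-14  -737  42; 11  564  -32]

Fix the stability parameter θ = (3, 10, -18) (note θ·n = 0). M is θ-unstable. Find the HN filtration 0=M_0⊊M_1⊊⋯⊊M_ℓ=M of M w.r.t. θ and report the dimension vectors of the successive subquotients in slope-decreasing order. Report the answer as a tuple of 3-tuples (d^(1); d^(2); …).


Via rank(M_{q-1}∘⋯∘M_p): M ≅ I[1,3]^2, I[2,2].
μ_θ-semistable layers: μ^(1)=10; μ^(2)=-5/3

((0, 1, 0); (2, 2, 2))


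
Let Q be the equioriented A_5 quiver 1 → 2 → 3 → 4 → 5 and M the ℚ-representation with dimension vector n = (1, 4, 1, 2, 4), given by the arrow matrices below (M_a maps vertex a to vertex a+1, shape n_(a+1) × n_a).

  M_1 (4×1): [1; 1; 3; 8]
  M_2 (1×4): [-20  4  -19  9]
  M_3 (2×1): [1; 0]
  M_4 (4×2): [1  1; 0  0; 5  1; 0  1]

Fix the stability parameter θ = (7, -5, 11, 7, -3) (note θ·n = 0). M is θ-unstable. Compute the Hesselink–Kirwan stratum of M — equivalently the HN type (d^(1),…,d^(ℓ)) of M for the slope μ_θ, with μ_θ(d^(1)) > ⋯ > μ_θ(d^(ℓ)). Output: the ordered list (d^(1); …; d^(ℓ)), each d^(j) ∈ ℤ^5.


Via rank(M_{q-1}∘⋯∘M_p): M ≅ I[1,5], I[2,2]^3, I[4,5], I[5,5]^2.
μ_θ-semistable layers: μ^(1)=5; μ^(2)=2; μ^(3)=1; μ^(4)=-3; μ^(5)=-5

((0, 0, 1, 1, 1); (0, 0, 0, 1, 1); (1, 1, 0, 0, 0); (0, 0, 0, 0, 2); (0, 3, 0, 0, 0))


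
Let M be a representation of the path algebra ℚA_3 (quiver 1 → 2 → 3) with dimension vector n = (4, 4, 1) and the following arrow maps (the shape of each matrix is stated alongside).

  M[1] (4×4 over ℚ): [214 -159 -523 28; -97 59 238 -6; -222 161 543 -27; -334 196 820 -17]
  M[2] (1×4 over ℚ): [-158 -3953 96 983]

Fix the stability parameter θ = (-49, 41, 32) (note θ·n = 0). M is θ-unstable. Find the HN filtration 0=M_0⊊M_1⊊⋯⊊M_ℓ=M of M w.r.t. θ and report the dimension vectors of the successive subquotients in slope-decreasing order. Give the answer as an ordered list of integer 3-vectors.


Interval decomposition of M: I[1,1], I[1,2]^2, I[1,3], I[2,2].
HN type (ℓ=3): μ^(1)=41; μ^(2)=73/2; μ^(3)=-49

((0, 3, 0); (0, 1, 1); (4, 0, 0))


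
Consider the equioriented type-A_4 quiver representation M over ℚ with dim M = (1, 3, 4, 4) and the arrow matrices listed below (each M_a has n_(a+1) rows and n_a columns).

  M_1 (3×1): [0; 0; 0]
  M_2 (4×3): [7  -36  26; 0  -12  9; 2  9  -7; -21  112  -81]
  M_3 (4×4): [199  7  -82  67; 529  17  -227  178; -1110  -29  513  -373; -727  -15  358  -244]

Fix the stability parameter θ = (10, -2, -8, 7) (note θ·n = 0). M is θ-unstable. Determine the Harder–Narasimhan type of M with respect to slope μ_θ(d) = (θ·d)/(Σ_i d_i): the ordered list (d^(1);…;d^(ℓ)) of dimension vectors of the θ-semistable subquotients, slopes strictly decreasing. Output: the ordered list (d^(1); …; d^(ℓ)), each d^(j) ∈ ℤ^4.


Interval decomposition of M: I[1,1], I[2,4]^3, I[3,4].
HN type (ℓ=4): μ^(1)=10; μ^(2)=7; μ^(3)=-5; μ^(4)=-8

((1, 0, 0, 0); (0, 0, 0, 4); (0, 3, 3, 0); (0, 0, 1, 0))


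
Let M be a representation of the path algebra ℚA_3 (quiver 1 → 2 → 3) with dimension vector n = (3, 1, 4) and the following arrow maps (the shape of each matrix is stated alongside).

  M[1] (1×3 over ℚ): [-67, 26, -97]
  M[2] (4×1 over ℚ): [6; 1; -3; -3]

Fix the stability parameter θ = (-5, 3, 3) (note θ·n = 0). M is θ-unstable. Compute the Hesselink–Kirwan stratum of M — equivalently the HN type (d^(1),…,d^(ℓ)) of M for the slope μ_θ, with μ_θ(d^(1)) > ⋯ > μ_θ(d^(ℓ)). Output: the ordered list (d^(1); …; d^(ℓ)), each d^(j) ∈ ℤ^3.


Barcode: M ≅ I[1,1]^2, I[1,3], I[3,3]^3. HN layers by μ_θ (2 steps, strictly decreasing):
  μ^(1)=3; μ^(2)=-5

((0, 1, 4); (3, 0, 0))


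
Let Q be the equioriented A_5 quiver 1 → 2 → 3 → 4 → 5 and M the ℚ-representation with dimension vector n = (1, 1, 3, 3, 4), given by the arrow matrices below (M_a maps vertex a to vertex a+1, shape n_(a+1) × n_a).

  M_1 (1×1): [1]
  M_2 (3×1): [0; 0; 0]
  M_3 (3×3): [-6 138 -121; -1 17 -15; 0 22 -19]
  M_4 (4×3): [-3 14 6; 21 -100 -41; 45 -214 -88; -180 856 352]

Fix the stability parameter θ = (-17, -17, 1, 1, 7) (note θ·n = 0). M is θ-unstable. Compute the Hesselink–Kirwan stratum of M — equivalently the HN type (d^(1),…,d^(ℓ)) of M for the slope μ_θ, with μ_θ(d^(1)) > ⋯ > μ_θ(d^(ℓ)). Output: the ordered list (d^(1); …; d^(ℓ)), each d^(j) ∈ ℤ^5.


Via rank(M_{q-1}∘⋯∘M_p): M ≅ I[1,2], I[3,4], I[3,5]^2, I[5,5]^2.
μ_θ-semistable layers: μ^(1)=7; μ^(2)=1; μ^(3)=-17

((0, 0, 0, 0, 4); (0, 0, 3, 3, 0); (1, 1, 0, 0, 0))


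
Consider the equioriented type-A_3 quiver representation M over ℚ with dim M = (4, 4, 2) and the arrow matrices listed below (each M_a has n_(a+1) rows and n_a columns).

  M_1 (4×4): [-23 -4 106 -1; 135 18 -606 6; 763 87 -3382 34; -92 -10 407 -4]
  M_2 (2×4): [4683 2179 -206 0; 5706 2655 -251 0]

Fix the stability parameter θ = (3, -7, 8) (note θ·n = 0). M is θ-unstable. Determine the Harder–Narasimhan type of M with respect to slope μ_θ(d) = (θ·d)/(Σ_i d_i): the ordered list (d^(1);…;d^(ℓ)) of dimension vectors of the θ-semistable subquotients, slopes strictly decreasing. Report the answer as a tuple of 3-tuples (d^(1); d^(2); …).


Interval decomposition of M: I[1,2]^2, I[1,3]^2.
HN type (ℓ=2): μ^(1)=8; μ^(2)=-2

((0, 0, 2); (4, 4, 0))


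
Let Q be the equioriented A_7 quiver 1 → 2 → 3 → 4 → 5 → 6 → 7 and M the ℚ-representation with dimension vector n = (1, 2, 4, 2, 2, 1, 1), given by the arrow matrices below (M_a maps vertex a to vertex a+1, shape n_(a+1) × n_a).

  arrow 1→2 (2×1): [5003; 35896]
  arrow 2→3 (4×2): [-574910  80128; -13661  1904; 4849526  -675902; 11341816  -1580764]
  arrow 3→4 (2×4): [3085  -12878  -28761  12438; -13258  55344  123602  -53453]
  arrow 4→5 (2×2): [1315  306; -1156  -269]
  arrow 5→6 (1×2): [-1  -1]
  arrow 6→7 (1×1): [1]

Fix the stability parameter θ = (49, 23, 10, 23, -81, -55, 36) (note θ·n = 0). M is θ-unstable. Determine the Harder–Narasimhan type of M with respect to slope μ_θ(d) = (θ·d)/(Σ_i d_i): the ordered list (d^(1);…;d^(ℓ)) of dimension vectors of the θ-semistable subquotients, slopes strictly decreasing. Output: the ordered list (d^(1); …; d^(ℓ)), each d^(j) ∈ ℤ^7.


Via rank(M_{q-1}∘⋯∘M_p): M ≅ I[1,7], I[2,3], I[3,3], I[3,5].
μ_θ-semistable layers: μ^(1)=36; μ^(2)=33/2; μ^(3)=10; μ^(4)=-31/6; μ^(5)=-16

((0, 0, 0, 0, 0, 0, 1); (0, 1, 1, 0, 0, 0, 0); (0, 0, 1, 0, 0, 0, 0); (1, 1, 1, 1, 1, 1, 0); (0, 0, 1, 1, 1, 0, 0))


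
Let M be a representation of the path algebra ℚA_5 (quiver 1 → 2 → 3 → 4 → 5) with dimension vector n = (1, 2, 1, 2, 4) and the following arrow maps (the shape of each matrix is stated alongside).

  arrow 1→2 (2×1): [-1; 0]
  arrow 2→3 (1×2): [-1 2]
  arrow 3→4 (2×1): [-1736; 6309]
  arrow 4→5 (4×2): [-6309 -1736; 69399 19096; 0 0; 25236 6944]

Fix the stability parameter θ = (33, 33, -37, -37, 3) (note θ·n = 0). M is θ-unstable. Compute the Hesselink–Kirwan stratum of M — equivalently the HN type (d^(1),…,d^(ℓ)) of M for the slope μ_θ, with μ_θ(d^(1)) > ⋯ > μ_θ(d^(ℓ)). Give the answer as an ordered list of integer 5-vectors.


Interval decomposition of M: I[1,4], I[2,2], I[4,5], I[5,5]^3.
HN type (ℓ=4): μ^(1)=33; μ^(2)=3; μ^(3)=-2; μ^(4)=-37

((0, 1, 0, 0, 0); (0, 0, 0, 0, 4); (1, 1, 1, 1, 0); (0, 0, 0, 1, 0))


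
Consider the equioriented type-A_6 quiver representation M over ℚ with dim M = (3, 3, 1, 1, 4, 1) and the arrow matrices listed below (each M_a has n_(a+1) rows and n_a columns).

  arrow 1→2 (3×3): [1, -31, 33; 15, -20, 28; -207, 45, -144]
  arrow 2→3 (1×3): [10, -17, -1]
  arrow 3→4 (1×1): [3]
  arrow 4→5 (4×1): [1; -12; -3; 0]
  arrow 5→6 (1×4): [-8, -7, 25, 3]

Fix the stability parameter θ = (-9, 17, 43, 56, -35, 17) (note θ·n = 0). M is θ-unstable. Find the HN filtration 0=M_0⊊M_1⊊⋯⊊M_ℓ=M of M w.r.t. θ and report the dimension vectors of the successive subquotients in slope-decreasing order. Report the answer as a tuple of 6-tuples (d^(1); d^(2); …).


Barcode: M ≅ I[1,2]^2, I[1,6], I[5,5]^3. HN layers by μ_θ (4 steps, strictly decreasing):
  μ^(1)=81/4; μ^(2)=17; μ^(3)=-9; μ^(4)=-35

((0, 0, 1, 1, 1, 1); (0, 3, 0, 0, 0, 0); (3, 0, 0, 0, 0, 0); (0, 0, 0, 0, 3, 0))


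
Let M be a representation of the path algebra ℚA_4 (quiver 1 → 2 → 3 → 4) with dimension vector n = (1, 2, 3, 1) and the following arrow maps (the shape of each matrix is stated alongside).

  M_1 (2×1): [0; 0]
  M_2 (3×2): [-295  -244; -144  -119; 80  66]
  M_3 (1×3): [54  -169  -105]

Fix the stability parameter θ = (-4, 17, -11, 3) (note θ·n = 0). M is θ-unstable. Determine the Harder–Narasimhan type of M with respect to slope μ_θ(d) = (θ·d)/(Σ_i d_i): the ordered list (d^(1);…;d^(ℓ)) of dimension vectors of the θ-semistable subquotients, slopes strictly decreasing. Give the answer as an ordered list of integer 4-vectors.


Via rank(M_{q-1}∘⋯∘M_p): M ≅ I[1,1], I[2,3], I[2,4], I[3,3].
μ_θ-semistable layers: μ^(1)=3; μ^(2)=-4; μ^(3)=-11

((0, 2, 2, 1); (1, 0, 0, 0); (0, 0, 1, 0))


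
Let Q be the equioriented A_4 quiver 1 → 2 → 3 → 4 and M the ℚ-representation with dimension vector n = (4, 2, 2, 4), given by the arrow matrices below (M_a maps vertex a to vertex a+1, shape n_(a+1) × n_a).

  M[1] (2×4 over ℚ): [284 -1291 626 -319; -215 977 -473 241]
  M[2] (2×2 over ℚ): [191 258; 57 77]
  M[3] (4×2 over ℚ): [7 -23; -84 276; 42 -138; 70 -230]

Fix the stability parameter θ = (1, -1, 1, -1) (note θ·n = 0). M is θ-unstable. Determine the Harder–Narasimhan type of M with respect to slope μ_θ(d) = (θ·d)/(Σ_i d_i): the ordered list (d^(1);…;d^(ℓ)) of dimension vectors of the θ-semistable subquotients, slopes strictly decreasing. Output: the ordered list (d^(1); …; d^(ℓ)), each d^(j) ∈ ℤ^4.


Barcode: M ≅ I[1,1]^2, I[1,3], I[1,4], I[4,4]^3. HN layers by μ_θ (3 steps, strictly decreasing):
  μ^(1)=1; μ^(2)=0; μ^(3)=-1

((2, 0, 1, 0); (2, 2, 1, 1); (0, 0, 0, 3))


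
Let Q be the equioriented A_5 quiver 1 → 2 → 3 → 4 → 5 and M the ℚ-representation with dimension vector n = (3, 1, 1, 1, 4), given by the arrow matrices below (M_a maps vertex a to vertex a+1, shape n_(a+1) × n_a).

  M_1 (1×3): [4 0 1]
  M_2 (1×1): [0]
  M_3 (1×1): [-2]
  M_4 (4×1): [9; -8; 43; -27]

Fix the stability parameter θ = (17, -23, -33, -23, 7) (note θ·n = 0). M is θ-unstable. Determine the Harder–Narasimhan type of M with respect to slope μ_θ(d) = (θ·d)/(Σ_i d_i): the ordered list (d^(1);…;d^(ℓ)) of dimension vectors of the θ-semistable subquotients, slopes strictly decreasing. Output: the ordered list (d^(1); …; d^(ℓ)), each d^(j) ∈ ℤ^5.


Interval decomposition of M: I[1,1]^2, I[1,2], I[3,5], I[5,5]^3.
HN type (ℓ=5): μ^(1)=17; μ^(2)=7; μ^(3)=-3; μ^(4)=-23; μ^(5)=-33

((2, 0, 0, 0, 0); (0, 0, 0, 0, 4); (1, 1, 0, 0, 0); (0, 0, 0, 1, 0); (0, 0, 1, 0, 0))


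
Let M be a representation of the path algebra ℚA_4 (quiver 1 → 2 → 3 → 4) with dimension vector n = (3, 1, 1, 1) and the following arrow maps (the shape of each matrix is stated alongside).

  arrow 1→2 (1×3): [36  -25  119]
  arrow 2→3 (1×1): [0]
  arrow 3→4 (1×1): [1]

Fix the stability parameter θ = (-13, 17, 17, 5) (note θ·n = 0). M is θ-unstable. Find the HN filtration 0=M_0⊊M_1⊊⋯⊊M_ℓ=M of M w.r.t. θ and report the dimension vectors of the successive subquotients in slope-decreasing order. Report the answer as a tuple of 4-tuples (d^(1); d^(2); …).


Barcode: M ≅ I[1,1]^2, I[1,2], I[3,4]. HN layers by μ_θ (3 steps, strictly decreasing):
  μ^(1)=17; μ^(2)=11; μ^(3)=-13

((0, 1, 0, 0); (0, 0, 1, 1); (3, 0, 0, 0))


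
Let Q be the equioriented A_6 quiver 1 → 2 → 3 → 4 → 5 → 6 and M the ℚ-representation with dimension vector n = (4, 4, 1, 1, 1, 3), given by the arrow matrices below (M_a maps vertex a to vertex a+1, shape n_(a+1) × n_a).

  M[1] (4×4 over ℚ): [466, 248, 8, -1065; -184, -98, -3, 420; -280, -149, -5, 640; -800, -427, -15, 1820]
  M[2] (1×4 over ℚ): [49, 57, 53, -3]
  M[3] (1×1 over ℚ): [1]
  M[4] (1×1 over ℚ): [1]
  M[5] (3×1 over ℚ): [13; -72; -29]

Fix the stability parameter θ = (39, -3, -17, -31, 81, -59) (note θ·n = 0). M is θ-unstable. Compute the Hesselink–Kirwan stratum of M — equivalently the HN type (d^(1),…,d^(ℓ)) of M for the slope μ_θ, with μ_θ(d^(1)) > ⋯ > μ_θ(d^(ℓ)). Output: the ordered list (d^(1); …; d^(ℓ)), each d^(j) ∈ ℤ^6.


Via rank(M_{q-1}∘⋯∘M_p): M ≅ I[1,1], I[1,2]^2, I[1,6], I[2,2], I[6,6]^2.
μ_θ-semistable layers: μ^(1)=39; μ^(2)=18; μ^(3)=11; μ^(4)=-3; μ^(5)=-59

((1, 0, 0, 0, 0, 0); (2, 2, 0, 0, 0, 0); (0, 0, 0, 0, 1, 1); (1, 2, 1, 1, 0, 0); (0, 0, 0, 0, 0, 2))


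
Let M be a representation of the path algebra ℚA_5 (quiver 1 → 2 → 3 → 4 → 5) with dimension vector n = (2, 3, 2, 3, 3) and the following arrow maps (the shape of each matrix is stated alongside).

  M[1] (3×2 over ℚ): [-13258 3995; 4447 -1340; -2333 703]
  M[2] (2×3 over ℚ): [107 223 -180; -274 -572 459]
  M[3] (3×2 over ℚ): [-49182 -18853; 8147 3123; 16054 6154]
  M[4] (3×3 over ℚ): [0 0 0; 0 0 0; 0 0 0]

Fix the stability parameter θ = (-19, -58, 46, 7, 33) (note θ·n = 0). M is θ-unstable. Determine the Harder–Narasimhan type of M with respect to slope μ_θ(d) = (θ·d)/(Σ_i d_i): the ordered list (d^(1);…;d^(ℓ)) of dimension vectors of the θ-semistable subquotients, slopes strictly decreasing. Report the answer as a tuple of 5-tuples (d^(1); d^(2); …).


Via rank(M_{q-1}∘⋯∘M_p): M ≅ I[1,2], I[1,4], I[2,4], I[4,4], I[5,5]^3.
μ_θ-semistable layers: μ^(1)=33; μ^(2)=53/2; μ^(3)=7; μ^(4)=-77/2; μ^(5)=-58

((0, 0, 0, 0, 3); (0, 0, 2, 2, 0); (0, 0, 0, 1, 0); (2, 2, 0, 0, 0); (0, 1, 0, 0, 0))


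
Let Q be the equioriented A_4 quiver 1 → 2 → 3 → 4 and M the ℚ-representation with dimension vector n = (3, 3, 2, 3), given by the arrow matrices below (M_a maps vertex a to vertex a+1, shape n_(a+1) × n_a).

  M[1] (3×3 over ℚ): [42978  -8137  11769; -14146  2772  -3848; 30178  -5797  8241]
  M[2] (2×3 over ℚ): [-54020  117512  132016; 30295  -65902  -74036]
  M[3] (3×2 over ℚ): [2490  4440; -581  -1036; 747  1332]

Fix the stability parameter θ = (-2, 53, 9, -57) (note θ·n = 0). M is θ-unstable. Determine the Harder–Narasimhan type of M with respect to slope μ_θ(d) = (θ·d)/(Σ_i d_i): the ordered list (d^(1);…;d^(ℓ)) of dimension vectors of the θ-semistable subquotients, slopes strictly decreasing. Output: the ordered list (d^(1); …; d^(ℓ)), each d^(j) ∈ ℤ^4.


Interval decomposition of M: I[1,2]^2, I[1,3], I[3,4], I[4,4]^2.
HN type (ℓ=5): μ^(1)=53; μ^(2)=31; μ^(3)=-2; μ^(4)=-24; μ^(5)=-57

((0, 2, 0, 0); (0, 1, 1, 0); (3, 0, 0, 0); (0, 0, 1, 1); (0, 0, 0, 2))


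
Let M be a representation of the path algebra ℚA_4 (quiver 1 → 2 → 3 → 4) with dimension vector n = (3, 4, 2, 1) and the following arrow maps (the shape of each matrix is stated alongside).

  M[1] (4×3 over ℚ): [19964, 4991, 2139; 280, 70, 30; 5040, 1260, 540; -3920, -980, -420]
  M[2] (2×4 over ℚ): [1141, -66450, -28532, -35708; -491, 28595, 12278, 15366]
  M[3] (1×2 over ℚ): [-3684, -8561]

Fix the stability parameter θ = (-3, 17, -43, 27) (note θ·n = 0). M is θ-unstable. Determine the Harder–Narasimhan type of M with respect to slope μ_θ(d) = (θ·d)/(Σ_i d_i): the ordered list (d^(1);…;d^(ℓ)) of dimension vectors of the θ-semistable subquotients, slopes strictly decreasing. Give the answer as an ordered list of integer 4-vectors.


Interval decomposition of M: I[1,1]^2, I[1,4], I[2,2]^2, I[2,3].
HN type (ℓ=5): μ^(1)=27; μ^(2)=17; μ^(3)=-3; μ^(4)=-29/3; μ^(5)=-13

((0, 0, 0, 1); (0, 2, 0, 0); (2, 0, 0, 0); (1, 1, 1, 0); (0, 1, 1, 0))


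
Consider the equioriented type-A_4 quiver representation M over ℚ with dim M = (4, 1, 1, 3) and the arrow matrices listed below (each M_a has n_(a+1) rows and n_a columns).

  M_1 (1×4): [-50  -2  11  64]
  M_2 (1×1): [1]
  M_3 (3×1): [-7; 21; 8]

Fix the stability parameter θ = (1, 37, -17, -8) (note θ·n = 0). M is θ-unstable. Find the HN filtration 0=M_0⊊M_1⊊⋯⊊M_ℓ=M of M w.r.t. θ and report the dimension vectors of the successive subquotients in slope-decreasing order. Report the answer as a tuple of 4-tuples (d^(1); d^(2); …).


Via rank(M_{q-1}∘⋯∘M_p): M ≅ I[1,1]^3, I[1,4], I[4,4]^2.
μ_θ-semistable layers: μ^(1)=4; μ^(2)=1; μ^(3)=-8

((0, 1, 1, 1); (4, 0, 0, 0); (0, 0, 0, 2))


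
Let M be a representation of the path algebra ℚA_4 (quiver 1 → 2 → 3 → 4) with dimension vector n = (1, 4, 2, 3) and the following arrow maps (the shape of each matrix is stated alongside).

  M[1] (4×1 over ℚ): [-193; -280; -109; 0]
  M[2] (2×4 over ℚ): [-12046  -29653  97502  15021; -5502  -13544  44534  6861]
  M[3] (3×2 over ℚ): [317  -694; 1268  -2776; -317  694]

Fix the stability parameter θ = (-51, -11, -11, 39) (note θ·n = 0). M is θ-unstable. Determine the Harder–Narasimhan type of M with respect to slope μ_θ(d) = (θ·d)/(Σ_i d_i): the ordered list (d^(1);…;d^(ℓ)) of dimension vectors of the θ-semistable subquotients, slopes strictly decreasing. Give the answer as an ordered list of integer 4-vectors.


Barcode: M ≅ I[1,2], I[2,2], I[2,3], I[2,4], I[4,4]^2. HN layers by μ_θ (3 steps, strictly decreasing):
  μ^(1)=39; μ^(2)=-11; μ^(3)=-51

((0, 0, 0, 3); (0, 4, 2, 0); (1, 0, 0, 0))


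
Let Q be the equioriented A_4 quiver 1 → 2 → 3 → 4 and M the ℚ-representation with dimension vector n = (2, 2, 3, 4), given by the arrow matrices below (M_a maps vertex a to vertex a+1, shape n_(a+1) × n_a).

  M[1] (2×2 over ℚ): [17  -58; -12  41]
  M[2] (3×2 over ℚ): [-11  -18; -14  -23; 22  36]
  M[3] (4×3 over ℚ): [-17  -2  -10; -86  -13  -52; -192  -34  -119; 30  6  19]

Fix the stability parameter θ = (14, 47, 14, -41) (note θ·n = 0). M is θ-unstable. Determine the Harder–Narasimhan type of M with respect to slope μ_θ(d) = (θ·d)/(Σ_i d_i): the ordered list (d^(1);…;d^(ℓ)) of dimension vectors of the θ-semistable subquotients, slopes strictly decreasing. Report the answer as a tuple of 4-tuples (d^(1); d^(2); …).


Barcode: M ≅ I[1,4]^2, I[3,4], I[4,4]. HN layers by μ_θ (3 steps, strictly decreasing):
  μ^(1)=17/2; μ^(2)=-27/2; μ^(3)=-41

((2, 2, 2, 2); (0, 0, 1, 1); (0, 0, 0, 1))


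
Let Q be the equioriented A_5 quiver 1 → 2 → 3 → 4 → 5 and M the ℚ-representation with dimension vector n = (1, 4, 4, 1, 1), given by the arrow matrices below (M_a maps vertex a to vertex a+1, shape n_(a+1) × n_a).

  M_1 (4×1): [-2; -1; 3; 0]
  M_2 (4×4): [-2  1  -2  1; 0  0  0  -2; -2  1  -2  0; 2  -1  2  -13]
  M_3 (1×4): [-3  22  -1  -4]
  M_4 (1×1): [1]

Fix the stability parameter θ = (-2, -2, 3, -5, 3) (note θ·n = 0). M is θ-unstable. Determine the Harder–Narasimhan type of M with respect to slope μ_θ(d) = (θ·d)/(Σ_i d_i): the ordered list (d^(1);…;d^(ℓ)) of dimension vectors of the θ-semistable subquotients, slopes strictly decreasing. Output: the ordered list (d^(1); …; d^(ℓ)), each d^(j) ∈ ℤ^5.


Barcode: M ≅ I[1,3], I[2,2]^2, I[2,5], I[3,3]^2. HN layers by μ_θ (3 steps, strictly decreasing):
  μ^(1)=3; μ^(2)=-1; μ^(3)=-2

((0, 0, 3, 0, 1); (0, 0, 1, 1, 0); (1, 4, 0, 0, 0))
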